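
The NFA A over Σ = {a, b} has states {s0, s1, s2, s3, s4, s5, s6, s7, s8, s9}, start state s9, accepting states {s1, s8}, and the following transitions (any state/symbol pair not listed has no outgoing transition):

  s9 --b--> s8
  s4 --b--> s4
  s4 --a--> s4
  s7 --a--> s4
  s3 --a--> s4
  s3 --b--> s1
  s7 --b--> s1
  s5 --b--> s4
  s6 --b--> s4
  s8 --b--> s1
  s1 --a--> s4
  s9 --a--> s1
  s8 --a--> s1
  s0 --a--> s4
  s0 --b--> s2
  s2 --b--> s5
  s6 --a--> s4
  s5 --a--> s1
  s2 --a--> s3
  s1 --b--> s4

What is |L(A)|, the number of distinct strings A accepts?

The useful subgraph on states {s1, s8, s9} is acyclic, so L(A) is finite; the longest accepting path visits 3 useful states, giving maximum string length 2.
Counting accepting paths from s9 by length: 2 of length 1, 2 of length 2. Total 4.

4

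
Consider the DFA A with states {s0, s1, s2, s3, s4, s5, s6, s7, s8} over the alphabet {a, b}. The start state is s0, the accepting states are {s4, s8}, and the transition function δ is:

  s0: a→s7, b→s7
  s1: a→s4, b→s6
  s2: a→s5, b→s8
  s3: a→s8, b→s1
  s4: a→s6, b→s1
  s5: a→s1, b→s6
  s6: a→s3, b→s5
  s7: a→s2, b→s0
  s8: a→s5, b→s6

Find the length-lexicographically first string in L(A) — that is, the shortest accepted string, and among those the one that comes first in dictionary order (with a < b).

A breadth-first search from s0 reaches an accepting state first via the path s0 → s7 → s2 → s8 on input aab.
No string of length < 3 is accepted (BFS exhausts all shorter strings without reaching an accepting state), and aab is the lexicographically least accepting string of length 3.

aab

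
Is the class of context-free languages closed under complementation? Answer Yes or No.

CFLs are closed under union, so if they were also closed under complement they would be closed under intersection by De Morgan (L₁ ∩ L₂ is the complement of the union of the complements). But {aⁿbⁿcᵐ} ∩ {aᵐbⁿcⁿ} = {aⁿbⁿcⁿ} is not context-free although both operands are.

No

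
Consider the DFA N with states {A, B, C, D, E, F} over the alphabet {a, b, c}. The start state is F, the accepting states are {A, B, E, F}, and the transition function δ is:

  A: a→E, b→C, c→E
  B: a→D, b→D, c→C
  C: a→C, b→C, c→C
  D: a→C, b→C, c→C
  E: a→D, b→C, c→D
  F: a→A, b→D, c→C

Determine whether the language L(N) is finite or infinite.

finite

The useful states (reachable from F and able to reach an accepting state) are {A, E, F}.
Restricted to these states the transition graph has no cycle, so every accepting path has bounded length and L is finite.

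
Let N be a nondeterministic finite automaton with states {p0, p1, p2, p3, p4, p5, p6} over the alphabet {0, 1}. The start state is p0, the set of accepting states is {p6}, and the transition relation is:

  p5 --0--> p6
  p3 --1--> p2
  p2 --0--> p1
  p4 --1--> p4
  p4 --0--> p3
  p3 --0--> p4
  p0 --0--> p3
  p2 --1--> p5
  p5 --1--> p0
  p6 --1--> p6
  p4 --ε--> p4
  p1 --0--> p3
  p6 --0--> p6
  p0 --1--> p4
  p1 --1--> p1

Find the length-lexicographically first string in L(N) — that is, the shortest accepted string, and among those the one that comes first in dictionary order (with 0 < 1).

0110

A breadth-first search from p0 reaches an accepting state first via the path p0 → p3 → p2 → p5 → p6 on input 0110.
No string of length < 4 is accepted (BFS exhausts all shorter strings without reaching an accepting state), and 0110 is the lexicographically least accepting string of length 4.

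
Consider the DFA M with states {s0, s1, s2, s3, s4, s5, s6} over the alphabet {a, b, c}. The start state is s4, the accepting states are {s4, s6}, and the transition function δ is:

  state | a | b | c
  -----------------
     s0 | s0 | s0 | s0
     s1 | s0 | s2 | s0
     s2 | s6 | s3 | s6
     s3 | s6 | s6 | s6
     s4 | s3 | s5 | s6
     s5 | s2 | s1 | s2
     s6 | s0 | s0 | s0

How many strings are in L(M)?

20

The useful subgraph on states {s1, s2, s3, s4, s5, s6} is acyclic, so L(M) is finite; the longest accepting path visits 6 useful states, giving maximum string length 5.
Counting accepting paths from s4 by length: 1 of length 0, 1 of length 1, 3 of length 2, 4 of length 3, 8 of length 4, 3 of length 5. Total 20.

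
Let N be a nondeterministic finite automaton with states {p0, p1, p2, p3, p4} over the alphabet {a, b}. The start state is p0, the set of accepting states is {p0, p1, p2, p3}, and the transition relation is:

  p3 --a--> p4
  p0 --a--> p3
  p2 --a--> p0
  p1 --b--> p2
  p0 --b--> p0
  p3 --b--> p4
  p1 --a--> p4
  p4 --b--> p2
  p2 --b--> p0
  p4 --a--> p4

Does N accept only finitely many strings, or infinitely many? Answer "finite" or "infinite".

State p0 is reachable from the start and can reach an accepting state, and it lies on the cycle p0 → p0.
Traversing that cycle any number of times yields accepted strings of unbounded length, so the language is infinite.

infinite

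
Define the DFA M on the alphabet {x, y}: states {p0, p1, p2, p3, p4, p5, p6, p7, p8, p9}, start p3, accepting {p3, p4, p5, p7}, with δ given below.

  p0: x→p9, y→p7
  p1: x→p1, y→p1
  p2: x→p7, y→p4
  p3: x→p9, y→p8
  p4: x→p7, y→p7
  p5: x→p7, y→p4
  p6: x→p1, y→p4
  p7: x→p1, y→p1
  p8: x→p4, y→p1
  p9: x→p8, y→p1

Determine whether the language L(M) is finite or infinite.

finite

The useful states (reachable from p3 and able to reach an accepting state) are {p3, p4, p7, p8, p9}.
Restricted to these states the transition graph has no cycle, so every accepting path has bounded length and L is finite.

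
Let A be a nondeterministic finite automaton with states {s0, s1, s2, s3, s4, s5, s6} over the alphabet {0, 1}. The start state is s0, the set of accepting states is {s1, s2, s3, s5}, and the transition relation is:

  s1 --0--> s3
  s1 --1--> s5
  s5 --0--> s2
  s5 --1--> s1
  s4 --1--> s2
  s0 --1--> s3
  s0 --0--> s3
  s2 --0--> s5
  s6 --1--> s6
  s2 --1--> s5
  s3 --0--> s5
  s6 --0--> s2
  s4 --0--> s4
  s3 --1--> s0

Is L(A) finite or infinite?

State s0 is reachable from the start and can reach an accepting state, and it lies on the cycle s0 → s3 → s0.
Traversing that cycle any number of times yields accepted strings of unbounded length, so the language is infinite.

infinite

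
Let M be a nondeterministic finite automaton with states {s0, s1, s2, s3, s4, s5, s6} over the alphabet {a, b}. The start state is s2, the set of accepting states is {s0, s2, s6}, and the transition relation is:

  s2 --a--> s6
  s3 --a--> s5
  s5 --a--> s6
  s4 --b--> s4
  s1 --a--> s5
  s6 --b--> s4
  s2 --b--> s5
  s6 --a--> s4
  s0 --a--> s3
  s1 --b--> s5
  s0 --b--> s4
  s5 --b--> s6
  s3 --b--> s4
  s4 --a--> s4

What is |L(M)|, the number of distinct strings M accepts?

The useful subgraph on states {s2, s5, s6} is acyclic, so L(M) is finite; the longest accepting path visits 3 useful states, giving maximum string length 2.
Counting accepting paths from s2 by length: 1 of length 0, 1 of length 1, 2 of length 2. Total 4.

4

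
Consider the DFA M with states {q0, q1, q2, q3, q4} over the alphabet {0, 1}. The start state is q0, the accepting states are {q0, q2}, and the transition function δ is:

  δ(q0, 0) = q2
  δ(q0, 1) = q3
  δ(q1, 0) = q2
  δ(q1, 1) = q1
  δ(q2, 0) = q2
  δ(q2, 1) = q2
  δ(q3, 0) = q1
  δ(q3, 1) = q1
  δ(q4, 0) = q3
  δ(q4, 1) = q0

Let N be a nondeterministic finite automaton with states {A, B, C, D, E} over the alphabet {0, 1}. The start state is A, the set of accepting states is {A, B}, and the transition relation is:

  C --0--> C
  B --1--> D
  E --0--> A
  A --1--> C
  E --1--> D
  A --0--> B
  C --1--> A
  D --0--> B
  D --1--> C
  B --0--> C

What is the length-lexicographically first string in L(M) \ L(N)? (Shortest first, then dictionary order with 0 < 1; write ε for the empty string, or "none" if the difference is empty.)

00

The string 00 is accepted by M but not by N.
No shorter string lies in the difference, and 00 is the lexicographically first length-2 string in L(M) \ L(N).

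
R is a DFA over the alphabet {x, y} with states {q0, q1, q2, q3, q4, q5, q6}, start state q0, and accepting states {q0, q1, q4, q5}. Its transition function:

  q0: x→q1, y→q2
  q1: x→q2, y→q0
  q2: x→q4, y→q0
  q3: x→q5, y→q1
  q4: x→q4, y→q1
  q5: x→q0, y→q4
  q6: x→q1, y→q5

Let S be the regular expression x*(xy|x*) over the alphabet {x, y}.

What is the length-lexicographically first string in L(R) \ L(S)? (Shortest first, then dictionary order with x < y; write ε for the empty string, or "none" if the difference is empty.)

The string yx is accepted by R but not by S.
No shorter string lies in the difference, and yx is the lexicographically first length-2 string in L(R) \ L(S).

yx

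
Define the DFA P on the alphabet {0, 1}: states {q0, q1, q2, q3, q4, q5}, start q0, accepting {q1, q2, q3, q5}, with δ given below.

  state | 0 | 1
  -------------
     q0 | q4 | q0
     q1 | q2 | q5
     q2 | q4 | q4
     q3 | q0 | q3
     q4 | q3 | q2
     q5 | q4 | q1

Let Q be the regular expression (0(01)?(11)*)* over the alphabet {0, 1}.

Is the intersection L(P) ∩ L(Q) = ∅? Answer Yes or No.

The string 00 is accepted by both P and Q.
Hence L(P) ∩ L(Q) ≠ ∅.

No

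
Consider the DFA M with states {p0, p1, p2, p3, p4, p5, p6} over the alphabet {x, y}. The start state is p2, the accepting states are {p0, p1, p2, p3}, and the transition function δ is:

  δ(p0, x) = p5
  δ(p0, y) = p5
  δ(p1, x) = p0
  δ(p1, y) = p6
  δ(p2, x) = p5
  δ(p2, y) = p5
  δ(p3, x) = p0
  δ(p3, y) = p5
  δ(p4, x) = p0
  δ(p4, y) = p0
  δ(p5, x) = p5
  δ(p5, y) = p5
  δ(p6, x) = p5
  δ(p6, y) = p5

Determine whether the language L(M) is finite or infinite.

finite

The useful states (reachable from p2 and able to reach an accepting state) are {p2}.
Restricted to these states the transition graph has no cycle, so every accepting path has bounded length and L is finite.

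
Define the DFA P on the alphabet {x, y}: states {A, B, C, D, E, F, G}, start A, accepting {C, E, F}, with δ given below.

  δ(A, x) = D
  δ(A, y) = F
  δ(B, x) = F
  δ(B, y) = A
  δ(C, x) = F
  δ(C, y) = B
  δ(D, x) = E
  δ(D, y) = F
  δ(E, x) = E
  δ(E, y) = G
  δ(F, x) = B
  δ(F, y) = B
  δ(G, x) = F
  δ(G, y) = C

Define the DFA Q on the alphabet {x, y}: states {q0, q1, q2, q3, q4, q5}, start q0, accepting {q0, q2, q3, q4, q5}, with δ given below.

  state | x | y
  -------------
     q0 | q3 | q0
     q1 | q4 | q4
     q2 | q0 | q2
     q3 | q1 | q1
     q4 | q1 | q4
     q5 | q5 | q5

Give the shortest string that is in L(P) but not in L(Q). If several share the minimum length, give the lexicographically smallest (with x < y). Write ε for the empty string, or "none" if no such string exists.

The string xx is accepted by P but not by Q.
No shorter string lies in the difference, and xx is the lexicographically first length-2 string in L(P) \ L(Q).

xx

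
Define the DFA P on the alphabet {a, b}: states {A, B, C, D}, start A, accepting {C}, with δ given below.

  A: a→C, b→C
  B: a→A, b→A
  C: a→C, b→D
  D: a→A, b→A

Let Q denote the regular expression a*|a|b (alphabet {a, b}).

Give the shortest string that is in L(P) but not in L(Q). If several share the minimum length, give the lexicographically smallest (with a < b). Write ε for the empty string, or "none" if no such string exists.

The string ba is accepted by P but not by Q.
No shorter string lies in the difference, and ba is the lexicographically first length-2 string in L(P) \ L(Q).

ba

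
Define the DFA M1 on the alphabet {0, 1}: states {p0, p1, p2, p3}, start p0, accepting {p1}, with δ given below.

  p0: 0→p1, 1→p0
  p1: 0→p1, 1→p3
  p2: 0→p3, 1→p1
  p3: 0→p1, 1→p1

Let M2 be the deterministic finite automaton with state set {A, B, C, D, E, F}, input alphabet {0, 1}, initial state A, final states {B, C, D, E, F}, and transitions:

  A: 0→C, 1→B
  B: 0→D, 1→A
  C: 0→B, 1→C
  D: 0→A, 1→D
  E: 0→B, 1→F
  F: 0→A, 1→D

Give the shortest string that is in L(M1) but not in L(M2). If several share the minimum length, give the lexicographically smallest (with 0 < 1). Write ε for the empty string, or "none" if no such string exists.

The string 100 is accepted by M1 but not by M2.
No shorter string lies in the difference, and 100 is the lexicographically first length-3 string in L(M1) \ L(M2).

100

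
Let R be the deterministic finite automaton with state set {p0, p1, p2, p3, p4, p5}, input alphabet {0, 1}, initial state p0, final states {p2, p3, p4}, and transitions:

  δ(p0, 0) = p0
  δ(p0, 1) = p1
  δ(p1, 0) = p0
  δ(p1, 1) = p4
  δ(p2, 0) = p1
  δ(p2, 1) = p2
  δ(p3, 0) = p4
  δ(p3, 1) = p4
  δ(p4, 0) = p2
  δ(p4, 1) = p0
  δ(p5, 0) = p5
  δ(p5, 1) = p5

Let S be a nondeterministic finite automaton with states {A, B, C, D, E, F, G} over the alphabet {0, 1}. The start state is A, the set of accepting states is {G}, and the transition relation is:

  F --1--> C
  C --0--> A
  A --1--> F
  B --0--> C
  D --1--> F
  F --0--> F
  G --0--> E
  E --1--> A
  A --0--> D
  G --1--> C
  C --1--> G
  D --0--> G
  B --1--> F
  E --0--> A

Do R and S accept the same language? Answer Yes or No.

No

The string 11 is accepted by R but rejected by S.
So L(R) ≠ L(S).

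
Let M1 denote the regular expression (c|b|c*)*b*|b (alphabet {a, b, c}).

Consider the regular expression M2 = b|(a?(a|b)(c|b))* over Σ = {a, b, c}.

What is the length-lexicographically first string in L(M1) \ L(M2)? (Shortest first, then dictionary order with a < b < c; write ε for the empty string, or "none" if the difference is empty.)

The string c is accepted by M1 but not by M2.
No shorter string lies in the difference, and c is the lexicographically first length-1 string in L(M1) \ L(M2).

c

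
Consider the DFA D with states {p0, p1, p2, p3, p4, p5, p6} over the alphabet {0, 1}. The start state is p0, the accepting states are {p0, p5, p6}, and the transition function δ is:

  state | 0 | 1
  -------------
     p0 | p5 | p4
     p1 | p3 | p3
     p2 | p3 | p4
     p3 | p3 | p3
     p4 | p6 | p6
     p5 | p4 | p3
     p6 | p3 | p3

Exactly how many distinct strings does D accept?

6

The useful subgraph on states {p0, p4, p5, p6} is acyclic, so L(D) is finite; the longest accepting path visits 4 useful states, giving maximum string length 3.
Counting accepting paths from p0 by length: 1 of length 0, 1 of length 1, 2 of length 2, 2 of length 3. Total 6.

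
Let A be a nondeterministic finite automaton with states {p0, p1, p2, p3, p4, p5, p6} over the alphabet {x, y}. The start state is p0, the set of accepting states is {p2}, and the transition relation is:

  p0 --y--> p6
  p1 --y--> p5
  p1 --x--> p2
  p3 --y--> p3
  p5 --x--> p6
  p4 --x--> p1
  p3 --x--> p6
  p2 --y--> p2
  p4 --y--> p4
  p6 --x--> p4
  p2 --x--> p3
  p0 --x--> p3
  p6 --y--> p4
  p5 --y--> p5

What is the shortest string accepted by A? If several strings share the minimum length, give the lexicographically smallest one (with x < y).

yxxx

A breadth-first search from p0 reaches an accepting state first via the path p0 → p6 → p4 → p1 → p2 on input yxxx.
No string of length < 4 is accepted (BFS exhausts all shorter strings without reaching an accepting state), and yxxx is the lexicographically least accepting string of length 4.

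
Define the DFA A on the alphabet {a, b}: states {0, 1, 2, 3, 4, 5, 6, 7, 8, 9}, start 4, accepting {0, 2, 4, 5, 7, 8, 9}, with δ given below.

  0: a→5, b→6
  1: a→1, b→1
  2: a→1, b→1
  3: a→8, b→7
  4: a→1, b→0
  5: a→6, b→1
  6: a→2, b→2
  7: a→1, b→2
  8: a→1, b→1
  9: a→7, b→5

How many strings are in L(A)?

The useful subgraph on states {0, 2, 4, 5, 6} is acyclic, so L(A) is finite; the longest accepting path visits 5 useful states, giving maximum string length 4.
Counting accepting paths from 4 by length: 1 of length 0, 1 of length 1, 1 of length 2, 2 of length 3, 2 of length 4. Total 7.

7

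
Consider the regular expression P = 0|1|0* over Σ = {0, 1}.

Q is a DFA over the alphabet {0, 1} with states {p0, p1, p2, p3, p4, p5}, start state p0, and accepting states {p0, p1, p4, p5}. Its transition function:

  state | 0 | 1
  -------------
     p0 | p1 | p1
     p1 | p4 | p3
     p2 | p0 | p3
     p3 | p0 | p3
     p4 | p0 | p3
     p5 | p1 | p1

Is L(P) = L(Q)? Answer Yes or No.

The string 10 is accepted by Q but rejected by P.
So L(P) ≠ L(Q).

No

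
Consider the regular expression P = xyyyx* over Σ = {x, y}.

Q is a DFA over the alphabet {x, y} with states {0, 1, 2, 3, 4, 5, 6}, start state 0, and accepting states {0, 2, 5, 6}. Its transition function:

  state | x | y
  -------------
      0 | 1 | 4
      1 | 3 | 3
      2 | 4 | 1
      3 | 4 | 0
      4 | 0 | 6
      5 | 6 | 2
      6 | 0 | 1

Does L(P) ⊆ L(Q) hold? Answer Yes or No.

No

The string xyyy is in L(P) but not in L(Q).
So L(P) ⊄ L(Q).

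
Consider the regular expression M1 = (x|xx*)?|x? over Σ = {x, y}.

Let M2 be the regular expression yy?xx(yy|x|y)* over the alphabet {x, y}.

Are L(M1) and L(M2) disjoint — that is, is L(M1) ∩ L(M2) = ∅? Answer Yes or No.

Yes

Converting the expression M1 to a DFA (subset construction, then merging equivalent states) gives the minimal DFA with states {r0, r1}, start state r0, accepting states {r0} and transitions r0: x→r0, y→r1; r1: x→r1, y→r1.
Converting the expression M2 to a DFA (subset construction, then merging equivalent states) gives the minimal DFA with states {t0, t1, t2, t3, t4, t5}, start state t0, accepting states {t5} and transitions t0: x→t1, y→t2; t1: x→t1, y→t1; t2: x→t3, y→t4; t3: x→t5, y→t1; t4: x→t3, y→t1; t5: x→t5, y→t5.
Exploring the product automaton M1 × M2 from the start pair (r0, t0), following both machines on each input symbol, reaches 7 state pairs: (r0, t0), (r0, t1), (r1, t2), (r1, t1), (r1, t3), (r1, t4), (r1, t5).
M1 accepts in {r0} and M2 accepts in {t5}; no reachable pair has both components accepting, so no string drives both machines to acceptance simultaneously and L(M1) ∩ L(M2) = ∅.
So no string is accepted by both, and the intersection is empty.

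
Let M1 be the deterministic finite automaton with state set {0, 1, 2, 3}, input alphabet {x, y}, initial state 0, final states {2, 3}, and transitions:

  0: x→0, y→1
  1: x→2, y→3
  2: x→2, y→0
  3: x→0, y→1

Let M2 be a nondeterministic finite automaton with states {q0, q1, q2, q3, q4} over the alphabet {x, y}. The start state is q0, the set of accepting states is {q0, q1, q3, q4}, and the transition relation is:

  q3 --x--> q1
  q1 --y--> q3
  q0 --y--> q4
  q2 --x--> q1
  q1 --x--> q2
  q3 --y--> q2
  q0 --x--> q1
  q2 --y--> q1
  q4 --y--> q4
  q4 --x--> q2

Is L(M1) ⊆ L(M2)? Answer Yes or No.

No

The string yx is in L(M1) but not in L(M2).
So L(M1) ⊄ L(M2).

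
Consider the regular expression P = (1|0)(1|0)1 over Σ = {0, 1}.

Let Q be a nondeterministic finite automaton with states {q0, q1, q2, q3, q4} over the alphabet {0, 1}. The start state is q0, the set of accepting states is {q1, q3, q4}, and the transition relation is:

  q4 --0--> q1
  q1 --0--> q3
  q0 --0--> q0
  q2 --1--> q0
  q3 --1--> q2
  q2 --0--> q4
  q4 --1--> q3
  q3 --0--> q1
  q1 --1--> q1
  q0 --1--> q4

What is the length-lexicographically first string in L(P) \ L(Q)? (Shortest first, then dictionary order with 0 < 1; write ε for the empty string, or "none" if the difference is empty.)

The string 111 is accepted by P but not by Q.
No shorter string lies in the difference, and 111 is the lexicographically first length-3 string in L(P) \ L(Q).

111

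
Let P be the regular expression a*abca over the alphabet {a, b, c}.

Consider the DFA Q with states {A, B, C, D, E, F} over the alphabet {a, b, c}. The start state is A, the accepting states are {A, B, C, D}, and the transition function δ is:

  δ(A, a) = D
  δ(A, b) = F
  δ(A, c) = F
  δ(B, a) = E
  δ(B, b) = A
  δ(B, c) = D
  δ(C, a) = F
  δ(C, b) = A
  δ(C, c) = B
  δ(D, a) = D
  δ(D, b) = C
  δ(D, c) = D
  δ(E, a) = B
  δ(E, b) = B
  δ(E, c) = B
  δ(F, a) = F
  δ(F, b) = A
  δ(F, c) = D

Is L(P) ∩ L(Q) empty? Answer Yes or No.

Yes

Converting the expression P to a DFA (subset construction, then merging equivalent states) gives the minimal DFA with states {p0, p1, p2, p3, p4, p5}, start state p0, accepting states {p5} and transitions p0: a→p1, b→p2, c→p2; p1: a→p1, b→p3, c→p2; p2: a→p2, b→p2, c→p2; p3: a→p2, b→p2, c→p4; p4: a→p5, b→p2, c→p2; p5: a→p2, b→p2, c→p2.
Exploring the product automaton P × Q from the start pair (p0, A), following both machines on each input symbol, reaches 11 state pairs: (p0, A), (p1, D), (p2, F), (p3, C), (p2, D), (p2, A), (p4, B), (p2, C), (p5, E), (p2, B), (p2, E).
P accepts in {p5} and Q accepts in {A, B, C, D}; no reachable pair has both components accepting, so no string drives both machines to acceptance simultaneously and L(P) ∩ L(Q) = ∅.
So no string is accepted by both, and the intersection is empty.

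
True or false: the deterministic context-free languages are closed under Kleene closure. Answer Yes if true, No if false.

No

L = {c aⁿbⁿ : n≥0} ∪ {cc aⁿb²ⁿ : n≥0} is a DCFL (the number of leading c's fixes which ratio the DPDA checks), but L* is not. Every word of L starts with c, so in a factorisation of the string cc aⁱbʲ (i≥1) into words of L each factor begins at one of the two c's: either the whole string is a single word of L (forcing j = 2i), or it splits as c · (c aⁱbʲ) with c ∈ L (take n = 0) and c aⁱbʲ ∈ L (forcing j = i). Thus L* ∩ cca⁺b* = {cc aⁿbⁿ : n≥1} ∪ {cc aⁿb²ⁿ : n≥1}. A DPDA for L* would give one for this intersection with a regular set, and, started from its configuration after reading cc, one for {aⁿbⁿ : n≥1} ∪ {aⁿb²ⁿ : n≥1}, which no deterministic PDA accepts (a DPDA for it would have a single run on aⁿb²ⁿ, accepting after the prefix aⁿbⁿ and accepting again after n more b's; an ordinary PDA that simulates it on a's and b's and, at any moment when it is accepting, may switch to reading only a fresh letter d while feeding each d to the simulation as a b, would accept aⁱbʲdᵏ (k≥1) exactly when both aⁱbʲ and aⁱbʲ⁺ᵏ are in the language, i.e. its language intersected with the regular set a*b*d⁺ would be exactly {aⁿbⁿdⁿ : n≥1} — impossible, since context-free languages are closed under intersection with regular sets and {aⁿbⁿdⁿ} is not context-free). So L* is not a DCFL.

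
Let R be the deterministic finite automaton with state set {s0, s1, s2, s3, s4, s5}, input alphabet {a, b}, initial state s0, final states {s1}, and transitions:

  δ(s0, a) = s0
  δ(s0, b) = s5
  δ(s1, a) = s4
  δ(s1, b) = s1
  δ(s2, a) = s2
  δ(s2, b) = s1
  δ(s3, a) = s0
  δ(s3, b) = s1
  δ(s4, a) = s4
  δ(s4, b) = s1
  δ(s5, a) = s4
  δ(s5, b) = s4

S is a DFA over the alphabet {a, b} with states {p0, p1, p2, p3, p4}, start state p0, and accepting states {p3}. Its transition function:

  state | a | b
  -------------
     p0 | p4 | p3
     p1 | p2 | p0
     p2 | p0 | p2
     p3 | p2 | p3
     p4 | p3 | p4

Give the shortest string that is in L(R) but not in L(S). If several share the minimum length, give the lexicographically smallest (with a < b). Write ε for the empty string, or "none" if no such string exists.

The string bab is accepted by R but not by S.
No shorter string lies in the difference, and bab is the lexicographically first length-3 string in L(R) \ L(S).

bab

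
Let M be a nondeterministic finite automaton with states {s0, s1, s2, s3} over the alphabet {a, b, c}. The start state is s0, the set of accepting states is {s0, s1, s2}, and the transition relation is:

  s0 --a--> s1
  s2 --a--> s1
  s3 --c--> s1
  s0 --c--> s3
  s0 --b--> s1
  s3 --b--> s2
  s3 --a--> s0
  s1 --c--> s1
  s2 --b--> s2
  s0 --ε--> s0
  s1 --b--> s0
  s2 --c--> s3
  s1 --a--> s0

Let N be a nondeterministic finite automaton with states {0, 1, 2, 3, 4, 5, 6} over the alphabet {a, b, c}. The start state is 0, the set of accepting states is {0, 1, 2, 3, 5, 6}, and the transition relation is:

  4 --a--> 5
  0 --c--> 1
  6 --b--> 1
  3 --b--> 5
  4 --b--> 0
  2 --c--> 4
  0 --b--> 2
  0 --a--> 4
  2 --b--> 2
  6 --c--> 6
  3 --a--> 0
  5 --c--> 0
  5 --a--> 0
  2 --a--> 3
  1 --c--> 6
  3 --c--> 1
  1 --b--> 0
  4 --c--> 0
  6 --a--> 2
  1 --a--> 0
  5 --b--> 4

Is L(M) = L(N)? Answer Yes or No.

No

The string a is accepted by M but rejected by N.
So L(M) ≠ L(N).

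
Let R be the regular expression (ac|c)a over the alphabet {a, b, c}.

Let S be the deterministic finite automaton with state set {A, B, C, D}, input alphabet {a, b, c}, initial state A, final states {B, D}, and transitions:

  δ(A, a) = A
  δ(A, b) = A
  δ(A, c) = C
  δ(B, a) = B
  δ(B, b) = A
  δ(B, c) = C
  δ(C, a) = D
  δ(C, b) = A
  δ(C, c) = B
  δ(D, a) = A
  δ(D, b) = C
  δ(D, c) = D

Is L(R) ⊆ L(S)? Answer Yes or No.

Yes

Converting the expression R to a DFA (subset construction, then merging equivalent states) gives the minimal DFA with states {r0, r1, r2, r3, r4}, start state r0, accepting states {r4} and transitions r0: a→r1, b→r2, c→r3; r1: a→r2, b→r2, c→r3; r2: a→r2, b→r2, c→r2; r3: a→r4, b→r2, c→r2; r4: a→r2, b→r2, c→r2.
Exploring the product automaton R × S from the start pair (r0, A), following both machines on each input symbol, reaches 8 state pairs: (r0, A), (r1, A), (r2, A), (r3, C), (r2, C), (r4, D), (r2, B), (r2, D).
R accepts in {r4} and S accepts in {B, D}. The reachable pairs whose R-component is accepting are (r4, D); in each of them the S-component is accepting too, so the product for L(R) \ L(S) (R-component accepting, S-component rejecting) has no reachable accepting pair and the difference is empty.
Hence every string in L(R) is also in L(S).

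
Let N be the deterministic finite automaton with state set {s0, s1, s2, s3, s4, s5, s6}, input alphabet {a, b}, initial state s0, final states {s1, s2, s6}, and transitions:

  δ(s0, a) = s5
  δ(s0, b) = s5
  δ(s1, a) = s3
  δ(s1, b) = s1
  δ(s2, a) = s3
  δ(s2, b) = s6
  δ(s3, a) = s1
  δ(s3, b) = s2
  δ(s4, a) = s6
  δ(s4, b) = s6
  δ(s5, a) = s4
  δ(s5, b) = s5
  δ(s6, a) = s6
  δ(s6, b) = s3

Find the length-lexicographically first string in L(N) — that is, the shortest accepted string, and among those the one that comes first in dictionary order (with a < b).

A breadth-first search from s0 reaches an accepting state first via the path s0 → s5 → s4 → s6 on input aaa.
No string of length < 3 is accepted (BFS exhausts all shorter strings without reaching an accepting state), and aaa is the lexicographically least accepting string of length 3.

aaa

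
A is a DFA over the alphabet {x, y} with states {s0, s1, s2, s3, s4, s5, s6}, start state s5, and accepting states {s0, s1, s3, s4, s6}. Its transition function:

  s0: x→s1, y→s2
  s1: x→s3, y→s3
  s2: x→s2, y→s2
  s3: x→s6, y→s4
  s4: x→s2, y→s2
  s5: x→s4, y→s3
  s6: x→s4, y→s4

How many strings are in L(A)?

6

The useful subgraph on states {s3, s4, s5, s6} is acyclic, so L(A) is finite; the longest accepting path visits 4 useful states, giving maximum string length 3.
Counting accepting paths from s5 by length: 2 of length 1, 2 of length 2, 2 of length 3. Total 6.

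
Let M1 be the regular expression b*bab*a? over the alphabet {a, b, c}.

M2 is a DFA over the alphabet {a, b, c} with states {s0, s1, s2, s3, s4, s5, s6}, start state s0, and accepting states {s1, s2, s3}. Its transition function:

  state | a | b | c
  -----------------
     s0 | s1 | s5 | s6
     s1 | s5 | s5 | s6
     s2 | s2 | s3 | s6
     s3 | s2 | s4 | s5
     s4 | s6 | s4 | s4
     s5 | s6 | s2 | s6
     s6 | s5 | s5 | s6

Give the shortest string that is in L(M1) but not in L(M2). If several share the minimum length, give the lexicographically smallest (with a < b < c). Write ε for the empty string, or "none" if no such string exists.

ba

The string ba is accepted by M1 but not by M2.
No shorter string lies in the difference, and ba is the lexicographically first length-2 string in L(M1) \ L(M2).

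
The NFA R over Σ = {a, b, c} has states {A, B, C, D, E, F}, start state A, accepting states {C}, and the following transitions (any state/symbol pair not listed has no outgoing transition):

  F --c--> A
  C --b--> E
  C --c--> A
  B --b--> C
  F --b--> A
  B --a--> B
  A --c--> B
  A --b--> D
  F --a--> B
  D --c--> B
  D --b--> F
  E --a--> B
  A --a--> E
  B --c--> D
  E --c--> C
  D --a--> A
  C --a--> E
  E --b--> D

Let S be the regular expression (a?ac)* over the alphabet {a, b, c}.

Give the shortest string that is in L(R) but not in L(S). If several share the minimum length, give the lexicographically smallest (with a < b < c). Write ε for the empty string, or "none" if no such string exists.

cb

The string cb is accepted by R but not by S.
No shorter string lies in the difference, and cb is the lexicographically first length-2 string in L(R) \ L(S).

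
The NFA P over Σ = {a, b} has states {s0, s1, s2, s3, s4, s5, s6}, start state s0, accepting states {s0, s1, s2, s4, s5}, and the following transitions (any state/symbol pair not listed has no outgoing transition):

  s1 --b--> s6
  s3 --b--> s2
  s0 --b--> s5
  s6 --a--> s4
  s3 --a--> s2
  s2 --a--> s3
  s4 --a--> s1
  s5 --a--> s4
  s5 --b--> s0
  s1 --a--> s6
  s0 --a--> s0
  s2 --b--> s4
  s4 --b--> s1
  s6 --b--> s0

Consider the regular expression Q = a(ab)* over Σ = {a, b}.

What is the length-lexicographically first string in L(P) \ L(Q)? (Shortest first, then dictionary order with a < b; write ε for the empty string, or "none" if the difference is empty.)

The empty string ε is accepted by P but not by Q.
Since ε is the unique shortest string, it is the required witness.

ε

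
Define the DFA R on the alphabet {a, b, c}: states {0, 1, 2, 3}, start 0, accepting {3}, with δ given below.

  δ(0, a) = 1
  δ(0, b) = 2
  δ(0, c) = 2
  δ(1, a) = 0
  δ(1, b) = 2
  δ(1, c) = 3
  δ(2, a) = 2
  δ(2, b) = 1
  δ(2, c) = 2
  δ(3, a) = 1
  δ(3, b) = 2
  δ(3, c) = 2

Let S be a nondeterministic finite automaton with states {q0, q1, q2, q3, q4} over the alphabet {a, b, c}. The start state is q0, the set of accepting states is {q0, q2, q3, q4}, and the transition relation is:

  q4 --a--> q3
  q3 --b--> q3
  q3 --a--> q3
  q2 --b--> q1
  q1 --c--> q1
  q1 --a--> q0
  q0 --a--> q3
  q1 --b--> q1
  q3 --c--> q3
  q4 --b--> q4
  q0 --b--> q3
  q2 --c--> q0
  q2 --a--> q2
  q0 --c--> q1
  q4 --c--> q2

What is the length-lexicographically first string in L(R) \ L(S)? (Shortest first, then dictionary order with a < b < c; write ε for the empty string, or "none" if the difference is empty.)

The string cbc is accepted by R but not by S.
No shorter string lies in the difference, and cbc is the lexicographically first length-3 string in L(R) \ L(S).

cbc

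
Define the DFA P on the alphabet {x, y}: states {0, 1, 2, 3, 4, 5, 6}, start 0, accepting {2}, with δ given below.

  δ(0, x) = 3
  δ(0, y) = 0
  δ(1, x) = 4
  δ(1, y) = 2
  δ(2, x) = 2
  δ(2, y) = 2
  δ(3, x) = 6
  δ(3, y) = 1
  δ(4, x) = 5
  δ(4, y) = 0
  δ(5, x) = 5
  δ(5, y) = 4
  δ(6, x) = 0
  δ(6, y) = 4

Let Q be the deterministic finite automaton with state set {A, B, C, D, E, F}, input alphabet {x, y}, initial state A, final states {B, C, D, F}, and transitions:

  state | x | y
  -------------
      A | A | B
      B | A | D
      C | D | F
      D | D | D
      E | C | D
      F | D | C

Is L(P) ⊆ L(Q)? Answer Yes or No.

Yes

Exploring the product automaton P × Q from the start pair (0, A), following both machines on each input symbol, reaches 15 state pairs: (0, A), (3, A), (0, B), (6, A), (1, B), (0, D), (4, B), (4, A), (2, D), (3, D), (5, A), (6, D), (1, D), (4, D), (5, D).
P accepts in {2} and Q accepts in {B, C, D, F}. The reachable pairs whose P-component is accepting are (2, D); in each of them the Q-component is accepting too, so the product for L(P) \ L(Q) (P-component accepting, Q-component rejecting) has no reachable accepting pair and the difference is empty.
Hence every string in L(P) is also in L(Q).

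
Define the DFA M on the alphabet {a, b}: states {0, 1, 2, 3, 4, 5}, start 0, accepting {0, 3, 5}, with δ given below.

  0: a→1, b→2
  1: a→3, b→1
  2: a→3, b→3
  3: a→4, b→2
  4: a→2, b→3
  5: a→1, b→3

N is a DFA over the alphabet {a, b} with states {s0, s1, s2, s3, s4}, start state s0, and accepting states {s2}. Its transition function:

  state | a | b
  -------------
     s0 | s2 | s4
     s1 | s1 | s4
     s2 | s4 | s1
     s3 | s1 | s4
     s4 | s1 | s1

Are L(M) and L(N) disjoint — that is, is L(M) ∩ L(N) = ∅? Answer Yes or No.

Exploring the product automaton M × N from the start pair (0, s0), following both machines on each input symbol, reaches 9 state pairs: (0, s0), (1, s2), (2, s4), (3, s4), (1, s1), (3, s1), (4, s1), (2, s1), (1, s4).
M accepts in {0, 3, 5} and N accepts in {s2}; no reachable pair has both components accepting, so no string drives both machines to acceptance simultaneously and L(M) ∩ L(N) = ∅.
So no string is accepted by both, and the intersection is empty.

Yes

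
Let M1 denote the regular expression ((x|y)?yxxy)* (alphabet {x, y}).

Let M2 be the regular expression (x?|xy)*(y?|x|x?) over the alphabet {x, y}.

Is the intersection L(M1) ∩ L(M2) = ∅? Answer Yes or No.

No

The empty string ε is accepted by both M1 and M2.
Hence L(M1) ∩ L(M2) ≠ ∅.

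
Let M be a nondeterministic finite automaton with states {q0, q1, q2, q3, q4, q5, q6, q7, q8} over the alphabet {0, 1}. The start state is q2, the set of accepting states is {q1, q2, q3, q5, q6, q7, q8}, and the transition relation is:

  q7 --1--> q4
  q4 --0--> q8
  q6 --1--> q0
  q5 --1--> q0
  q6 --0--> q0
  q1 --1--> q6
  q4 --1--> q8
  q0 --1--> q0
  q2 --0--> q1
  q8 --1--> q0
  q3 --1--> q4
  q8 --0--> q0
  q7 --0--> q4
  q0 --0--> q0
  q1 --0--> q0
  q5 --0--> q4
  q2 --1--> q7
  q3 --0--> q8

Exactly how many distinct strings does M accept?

8

The useful subgraph on states {q1, q2, q4, q6, q7, q8} is acyclic, so L(M) is finite; the longest accepting path visits 4 useful states, giving maximum string length 3.
Counting accepting paths from q2 by length: 1 of length 0, 2 of length 1, 1 of length 2, 4 of length 3. Total 8.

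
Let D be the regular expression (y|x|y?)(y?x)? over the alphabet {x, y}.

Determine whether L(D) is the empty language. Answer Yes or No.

No

The empty string ε matches the expression, so it belongs to L(D).
Since L(D) contains at least one string, it is not empty.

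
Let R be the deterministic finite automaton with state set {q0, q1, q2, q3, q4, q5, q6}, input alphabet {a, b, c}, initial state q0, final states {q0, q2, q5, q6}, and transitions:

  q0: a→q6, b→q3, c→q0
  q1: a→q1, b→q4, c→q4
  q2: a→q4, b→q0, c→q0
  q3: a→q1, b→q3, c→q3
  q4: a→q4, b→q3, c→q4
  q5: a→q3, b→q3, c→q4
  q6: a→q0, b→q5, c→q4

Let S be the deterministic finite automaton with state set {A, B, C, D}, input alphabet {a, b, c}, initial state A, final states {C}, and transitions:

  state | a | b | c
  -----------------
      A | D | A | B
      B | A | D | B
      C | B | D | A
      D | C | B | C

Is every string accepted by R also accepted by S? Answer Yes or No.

The empty string ε is in L(R) but not in L(S).
So L(R) ⊄ L(S).

No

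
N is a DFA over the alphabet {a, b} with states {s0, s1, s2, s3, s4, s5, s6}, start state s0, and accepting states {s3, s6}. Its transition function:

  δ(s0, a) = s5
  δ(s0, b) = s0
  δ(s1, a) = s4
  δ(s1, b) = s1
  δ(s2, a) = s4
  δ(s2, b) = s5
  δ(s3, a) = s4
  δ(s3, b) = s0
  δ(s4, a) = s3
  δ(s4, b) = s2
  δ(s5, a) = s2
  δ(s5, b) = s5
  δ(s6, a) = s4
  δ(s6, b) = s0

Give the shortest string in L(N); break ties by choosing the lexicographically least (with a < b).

aaaa

A breadth-first search from s0 reaches an accepting state first via the path s0 → s5 → s2 → s4 → s3 on input aaaa.
No string of length < 4 is accepted (BFS exhausts all shorter strings without reaching an accepting state), and aaaa is the lexicographically least accepting string of length 4.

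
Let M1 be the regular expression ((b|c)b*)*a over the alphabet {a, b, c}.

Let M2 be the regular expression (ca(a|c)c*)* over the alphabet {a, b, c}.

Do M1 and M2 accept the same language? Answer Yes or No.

No

The string a is accepted by M1 but rejected by M2.
So L(M1) ≠ L(M2).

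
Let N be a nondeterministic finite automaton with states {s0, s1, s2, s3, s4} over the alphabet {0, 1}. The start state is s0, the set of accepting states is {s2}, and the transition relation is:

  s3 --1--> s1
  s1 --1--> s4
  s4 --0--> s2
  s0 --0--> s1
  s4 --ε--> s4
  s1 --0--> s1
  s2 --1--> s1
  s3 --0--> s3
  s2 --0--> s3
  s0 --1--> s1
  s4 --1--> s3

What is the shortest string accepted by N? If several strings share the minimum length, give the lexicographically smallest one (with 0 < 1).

010

A breadth-first search from s0 reaches an accepting state first via the path s0 → s1 → s4 → s2 on input 010.
No string of length < 3 is accepted (BFS exhausts all shorter strings without reaching an accepting state), and 010 is the lexicographically least accepting string of length 3.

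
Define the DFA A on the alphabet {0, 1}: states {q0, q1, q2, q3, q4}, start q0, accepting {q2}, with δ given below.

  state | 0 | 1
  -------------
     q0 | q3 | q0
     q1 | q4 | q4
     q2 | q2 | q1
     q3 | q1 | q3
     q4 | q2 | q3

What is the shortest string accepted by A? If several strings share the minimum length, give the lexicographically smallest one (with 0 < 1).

0000

A breadth-first search from q0 reaches an accepting state first via the path q0 → q3 → q1 → q4 → q2 on input 0000.
No string of length < 4 is accepted (BFS exhausts all shorter strings without reaching an accepting state), and 0000 is the lexicographically least accepting string of length 4.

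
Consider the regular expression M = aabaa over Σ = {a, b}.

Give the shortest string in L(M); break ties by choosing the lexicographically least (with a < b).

By inspection of the expression, no string of length less than 5 matches, and aabaa is the lexicographically first match of length 5.

aabaa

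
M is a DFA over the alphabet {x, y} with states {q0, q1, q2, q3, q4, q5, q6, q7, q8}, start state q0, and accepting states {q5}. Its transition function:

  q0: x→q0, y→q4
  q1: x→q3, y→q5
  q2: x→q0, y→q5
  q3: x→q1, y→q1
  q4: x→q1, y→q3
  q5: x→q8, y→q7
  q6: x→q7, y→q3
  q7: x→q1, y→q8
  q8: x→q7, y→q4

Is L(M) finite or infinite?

State q0 is reachable from the start and can reach an accepting state, and it lies on the cycle q0 → q0.
Traversing that cycle any number of times yields accepted strings of unbounded length, so the language is infinite.

infinite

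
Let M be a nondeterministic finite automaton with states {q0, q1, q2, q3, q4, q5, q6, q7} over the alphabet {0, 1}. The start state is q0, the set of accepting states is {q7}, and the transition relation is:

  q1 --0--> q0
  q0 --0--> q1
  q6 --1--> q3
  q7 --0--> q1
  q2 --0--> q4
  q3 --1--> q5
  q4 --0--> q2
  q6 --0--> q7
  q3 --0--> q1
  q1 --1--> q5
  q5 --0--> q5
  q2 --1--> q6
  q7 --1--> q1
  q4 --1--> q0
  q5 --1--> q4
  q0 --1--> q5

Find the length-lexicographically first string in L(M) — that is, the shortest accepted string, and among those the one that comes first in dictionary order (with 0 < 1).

A breadth-first search from q0 reaches an accepting state first via the path q0 → q5 → q4 → q2 → q6 → q7 on input 11010.
No string of length < 5 is accepted (BFS exhausts all shorter strings without reaching an accepting state), and 11010 is the lexicographically least accepting string of length 5.

11010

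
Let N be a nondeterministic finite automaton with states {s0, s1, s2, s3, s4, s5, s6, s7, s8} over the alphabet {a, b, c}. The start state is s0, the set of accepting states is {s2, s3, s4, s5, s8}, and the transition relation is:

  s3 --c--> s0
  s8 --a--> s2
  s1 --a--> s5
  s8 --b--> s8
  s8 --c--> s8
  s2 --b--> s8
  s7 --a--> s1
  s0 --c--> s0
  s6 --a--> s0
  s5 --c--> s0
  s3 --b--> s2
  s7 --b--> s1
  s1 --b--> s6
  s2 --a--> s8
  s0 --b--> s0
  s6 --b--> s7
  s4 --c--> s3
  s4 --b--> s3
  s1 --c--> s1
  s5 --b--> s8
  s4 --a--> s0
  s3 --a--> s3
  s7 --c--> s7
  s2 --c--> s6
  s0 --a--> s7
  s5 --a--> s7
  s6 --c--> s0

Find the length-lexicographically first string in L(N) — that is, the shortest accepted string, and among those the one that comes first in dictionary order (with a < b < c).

aaa

A breadth-first search from s0 reaches an accepting state first via the path s0 → s7 → s1 → s5 on input aaa.
No string of length < 3 is accepted (BFS exhausts all shorter strings without reaching an accepting state), and aaa is the lexicographically least accepting string of length 3.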